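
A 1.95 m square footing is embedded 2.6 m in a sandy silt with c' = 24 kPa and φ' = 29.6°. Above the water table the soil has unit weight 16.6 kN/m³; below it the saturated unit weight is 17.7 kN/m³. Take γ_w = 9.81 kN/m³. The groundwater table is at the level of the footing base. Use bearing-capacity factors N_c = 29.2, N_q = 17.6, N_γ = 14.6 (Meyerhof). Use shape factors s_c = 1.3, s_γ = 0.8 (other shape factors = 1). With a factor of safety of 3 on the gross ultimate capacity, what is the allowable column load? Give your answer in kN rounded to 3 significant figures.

P_all ≈ 2230 kN

q = γ·D_f = 16.6 × 2.6 = 43.16 kPa.
For the ½γBN_γ term take γ' = 17.7 − 9.81 = 7.89 kN/m³ (soil below base is submerged).
c·N_c·s_c = 24 × 29.2 × 1.3 = 911.04 kPa
q·N_q = 43.16 × 17.6 = 759.62 kPa
0.5·γ·B·N_γ·s_γ = 0.5 × 7.89 × 1.95 × 14.6 × 0.8 = 89.851 kPa
q_ult = 911.04 + 759.62 + 89.851 = 1760.5 kPa.
Gross allowable pressure q_all = 1760.5 / 3 = 586.84 kPa.
Footing area = 3.8025 m², so allowable column load = 586.84 × 3.8025 = 2231.4 kN.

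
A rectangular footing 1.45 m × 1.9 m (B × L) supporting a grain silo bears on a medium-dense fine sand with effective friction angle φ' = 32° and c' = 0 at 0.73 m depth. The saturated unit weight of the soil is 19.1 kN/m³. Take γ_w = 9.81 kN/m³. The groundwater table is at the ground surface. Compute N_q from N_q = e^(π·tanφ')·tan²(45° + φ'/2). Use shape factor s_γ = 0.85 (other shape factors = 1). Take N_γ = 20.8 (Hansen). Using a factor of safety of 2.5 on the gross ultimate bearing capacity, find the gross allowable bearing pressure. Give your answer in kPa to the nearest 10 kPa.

N_q = e^(π·tan32°)·tan²(61°) = 23.18.
γ' = 19.1 − 9.81 = 9.29 kN/m³ (submerged throughout). q = 9.29 × 0.73 = 6.7817 kPa; the same γ' applies in the ½γBN_γ term.
q·N_q = 6.7817 × 23.177 = 157.18 kPa
0.5·γ·B·N_γ·s_γ = 0.5 × 9.29 × 1.45 × 20.8 × 0.85 = 119.08 kPa
q_ult = 157.18 + 119.08 = 276.26 kPa.
q_all = 276.26 / 2.5 = 110.5 kPa.

q_all ≈ 110 kPa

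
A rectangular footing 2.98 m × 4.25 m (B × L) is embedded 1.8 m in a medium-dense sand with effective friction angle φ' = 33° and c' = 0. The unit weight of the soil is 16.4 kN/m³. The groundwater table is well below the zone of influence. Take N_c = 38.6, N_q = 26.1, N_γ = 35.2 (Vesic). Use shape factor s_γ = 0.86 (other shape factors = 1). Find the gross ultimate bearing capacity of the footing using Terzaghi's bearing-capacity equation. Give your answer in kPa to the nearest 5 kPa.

q_ult ≈ 1510 kPa

Effective surcharge at the founding depth q = γ·D_f = 16.4 × 1.8 = 29.52 kPa.
q_ult = q·N_q + 0.5·γ·B·N_γ·s_γ
     = 29.52 × 26.1 + 0.5 × 16.4 × 2.98 × 35.2 × 0.86
     = 770.47 + 739.73 = 1510.2 kPa.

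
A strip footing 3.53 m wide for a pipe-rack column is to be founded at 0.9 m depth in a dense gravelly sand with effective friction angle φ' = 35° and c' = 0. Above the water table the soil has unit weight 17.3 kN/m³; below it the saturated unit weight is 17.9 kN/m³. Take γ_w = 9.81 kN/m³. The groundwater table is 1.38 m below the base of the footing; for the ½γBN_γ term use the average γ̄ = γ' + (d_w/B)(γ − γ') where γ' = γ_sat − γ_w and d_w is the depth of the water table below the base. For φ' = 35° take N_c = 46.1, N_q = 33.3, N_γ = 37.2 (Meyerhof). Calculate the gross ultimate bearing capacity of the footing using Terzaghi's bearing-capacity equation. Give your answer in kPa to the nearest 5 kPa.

q_ult ≈ 1285 kPa

Overburden at base level: q = 17.3 × 0.9 = 15.57 kPa.
The water table is 1.38 m below the base (< B = 3.53 m), so the ½γBN_γ term uses γ̄ = γ' + (d_w/B)(γ − γ') = 8.09 + (1.38/3.53)(17.3 − 8.09) = 11.691 kN/m³.
Surcharge term q·N_q = 15.57 × 33.3 = 518.48 kPa; self-weight term 0.5·γ·B·N_γ = 0.5 × 11.691 × 3.53 × 37.2 = 767.58 kPa.
q_ult = 518.48 + 767.58 = 1286.1 kPa.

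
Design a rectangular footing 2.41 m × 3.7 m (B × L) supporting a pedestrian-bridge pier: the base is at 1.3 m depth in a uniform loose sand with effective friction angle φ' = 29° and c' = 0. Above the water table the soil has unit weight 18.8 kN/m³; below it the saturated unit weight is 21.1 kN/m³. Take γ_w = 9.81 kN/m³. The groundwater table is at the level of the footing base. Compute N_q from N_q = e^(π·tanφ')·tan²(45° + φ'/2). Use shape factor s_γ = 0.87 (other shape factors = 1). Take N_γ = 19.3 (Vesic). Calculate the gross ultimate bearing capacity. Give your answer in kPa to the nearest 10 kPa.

tan29° = 0.5543, so N_q = e^(π×0.5543)·tan²(59.5°) = 5.705 × 2.882 = 16.44.
Effective surcharge at the founding depth q = γ·D_f = 18.8 × 1.3 = 24.44 kPa.
The water table coincides with the base, so in the self-weight term γ → γ' = 11.29 kN/m³.
q_ult = q·N_q + 0.5·γ·B·N_γ·s_γ
     = 24.44 × 16.443 + 0.5 × 11.29 × 2.41 × 19.3 × 0.87
     = 401.87 + 228.43 = 630.31 kPa.

q_ult ≈ 630 kPa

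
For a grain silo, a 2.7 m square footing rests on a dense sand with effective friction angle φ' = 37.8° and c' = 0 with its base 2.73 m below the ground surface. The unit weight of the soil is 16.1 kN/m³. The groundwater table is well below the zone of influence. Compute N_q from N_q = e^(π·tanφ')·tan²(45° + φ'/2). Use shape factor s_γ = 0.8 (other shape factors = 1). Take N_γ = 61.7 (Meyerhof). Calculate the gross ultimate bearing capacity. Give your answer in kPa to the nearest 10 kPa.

tan37.8° = 0.7757, so N_q = e^(π×0.7757)·tan²(63.9°) = 11.437 × 4.167 = 47.66.
q = γ·D_f = 16.1 × 2.73 = 43.953 kPa.
q·N_q = 43.953 × 47.655 = 2094.6 kPa
0.5·γ·B·N_γ·s_γ = 0.5 × 16.1 × 2.7 × 61.7 × 0.8 = 1072.8 kPa
q_ult = 2094.6 + 1072.8 = 3167.4 kPa.

q_ult ≈ 3170 kPa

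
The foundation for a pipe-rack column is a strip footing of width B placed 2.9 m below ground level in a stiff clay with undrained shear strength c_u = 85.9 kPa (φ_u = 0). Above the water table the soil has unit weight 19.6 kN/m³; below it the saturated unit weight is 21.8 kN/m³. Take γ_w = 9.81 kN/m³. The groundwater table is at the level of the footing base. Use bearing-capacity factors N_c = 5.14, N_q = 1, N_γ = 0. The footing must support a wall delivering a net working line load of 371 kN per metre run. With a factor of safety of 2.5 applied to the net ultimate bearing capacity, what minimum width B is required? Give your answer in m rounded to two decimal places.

q = γ·D_f = 19.6 × 2.9 = 56.84 kPa.
c·N_c = 85.9 × 5.14 = 441.53 kPa
q·N_q = 56.84 × 1 = 56.84 kPa
q_ult = 441.53 + 56.84 = 498.37 kPa.
For φ = 0 the ½γBN_γ term vanishes, so q_ult is independent of B. q_net = 498.37 − 56.84 = 441.53 kPa; q_all(net) = 441.53/2.5 = 176.61 kPa.
Required width B = w / q_all(net) = 371 / 176.61 = 2.101 m.

B = 2.10 m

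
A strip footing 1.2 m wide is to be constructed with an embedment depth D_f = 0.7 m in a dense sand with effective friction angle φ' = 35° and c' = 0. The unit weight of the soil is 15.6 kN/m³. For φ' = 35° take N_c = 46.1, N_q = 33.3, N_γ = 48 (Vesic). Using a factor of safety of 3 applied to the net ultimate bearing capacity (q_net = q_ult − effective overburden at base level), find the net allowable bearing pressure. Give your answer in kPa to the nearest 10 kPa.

Effective surcharge at the founding depth q = γ·D_f = 15.6 × 0.7 = 10.92 kPa.
q_ult = q·N_q + 0.5·γ·B·N_γ
     = 10.92 × 33.3 + 0.5 × 15.6 × 1.2 × 48
     = 363.64 + 449.28 = 812.92 kPa.
Net ultimate: q_net = 812.92 − 10.92 = 802 kPa.
q_all(net) = 802 / 3 = 267.33 kPa.

q_all(net) ≈ 270 kPa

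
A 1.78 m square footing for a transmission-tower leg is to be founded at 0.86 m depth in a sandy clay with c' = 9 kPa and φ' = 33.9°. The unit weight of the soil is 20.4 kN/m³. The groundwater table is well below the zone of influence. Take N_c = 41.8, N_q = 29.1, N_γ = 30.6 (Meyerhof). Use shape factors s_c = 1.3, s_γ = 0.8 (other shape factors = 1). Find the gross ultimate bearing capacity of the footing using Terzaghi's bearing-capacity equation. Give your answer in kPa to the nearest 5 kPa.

q_ult ≈ 1445 kPa

Overburden at base level: q = 20.4 × 0.86 = 17.544 kPa.
Cohesion term c·N_c·s_c = 9 × 41.8 × 1.3 = 489.06 kPa; surcharge term q·N_q = 17.544 × 29.1 = 510.53 kPa; self-weight term 0.5·γ·B·N_γ·s_γ = 0.5 × 20.4 × 1.78 × 30.6 × 0.8 = 444.46 kPa.
q_ult = 489.06 + 510.53 + 444.46 = 1444 kPa.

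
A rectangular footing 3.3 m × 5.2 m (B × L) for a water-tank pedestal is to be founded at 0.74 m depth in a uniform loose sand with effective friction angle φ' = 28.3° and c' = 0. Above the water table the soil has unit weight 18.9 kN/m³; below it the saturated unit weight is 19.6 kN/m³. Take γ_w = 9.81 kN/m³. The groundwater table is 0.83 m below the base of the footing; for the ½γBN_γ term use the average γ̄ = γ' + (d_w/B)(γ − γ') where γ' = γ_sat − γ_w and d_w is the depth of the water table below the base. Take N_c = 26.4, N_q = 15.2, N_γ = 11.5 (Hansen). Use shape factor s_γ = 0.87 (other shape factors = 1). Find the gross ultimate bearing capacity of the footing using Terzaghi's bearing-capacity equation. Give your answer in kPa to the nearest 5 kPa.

q_ult ≈ 410 kPa

Overburden at base level: q = 18.9 × 0.74 = 13.986 kPa.
The water table is 0.83 m below the base (< B = 3.3 m), so the ½γBN_γ term uses γ̄ = γ' + (d_w/B)(γ − γ') = 9.79 + (0.83/3.3)(18.9 − 9.79) = 12.081 kN/m³.
Surcharge term q·N_q = 13.986 × 15.2 = 212.59 kPa; self-weight term 0.5·γ·B·N_γ·s_γ = 0.5 × 12.081 × 3.3 × 11.5 × 0.87 = 199.44 kPa.
q_ult = 212.59 + 199.44 = 412.03 kPa.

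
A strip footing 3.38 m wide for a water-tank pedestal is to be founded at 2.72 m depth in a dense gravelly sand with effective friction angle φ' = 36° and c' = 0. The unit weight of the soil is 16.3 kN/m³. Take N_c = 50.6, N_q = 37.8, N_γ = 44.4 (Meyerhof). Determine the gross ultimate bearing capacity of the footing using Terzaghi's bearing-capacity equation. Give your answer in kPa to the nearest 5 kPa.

Overburden at base level: q = 16.3 × 2.72 = 44.336 kPa.
Surcharge term q·N_q = 44.336 × 37.8 = 1675.9 kPa; self-weight term 0.5·γ·B·N_γ = 0.5 × 16.3 × 3.38 × 44.4 = 1223.1 kPa.
q_ult = 1675.9 + 1223.1 = 2899 kPa.

q_ult ≈ 2900 kPa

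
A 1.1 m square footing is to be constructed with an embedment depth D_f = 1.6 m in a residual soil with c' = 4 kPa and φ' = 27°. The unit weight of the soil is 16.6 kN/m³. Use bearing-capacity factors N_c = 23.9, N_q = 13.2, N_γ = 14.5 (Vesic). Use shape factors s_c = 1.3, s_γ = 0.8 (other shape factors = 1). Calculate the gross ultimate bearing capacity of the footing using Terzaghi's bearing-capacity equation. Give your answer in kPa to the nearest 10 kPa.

q_ult ≈ 580 kPa

Overburden at base level: q = 16.6 × 1.6 = 26.56 kPa.
Cohesion term c·N_c·s_c = 4 × 23.9 × 1.3 = 124.28 kPa; surcharge term q·N_q = 26.56 × 13.2 = 350.59 kPa; self-weight term 0.5·γ·B·N_γ·s_γ = 0.5 × 16.6 × 1.1 × 14.5 × 0.8 = 105.91 kPa.
q_ult = 124.28 + 350.59 + 105.91 = 580.78 kPa.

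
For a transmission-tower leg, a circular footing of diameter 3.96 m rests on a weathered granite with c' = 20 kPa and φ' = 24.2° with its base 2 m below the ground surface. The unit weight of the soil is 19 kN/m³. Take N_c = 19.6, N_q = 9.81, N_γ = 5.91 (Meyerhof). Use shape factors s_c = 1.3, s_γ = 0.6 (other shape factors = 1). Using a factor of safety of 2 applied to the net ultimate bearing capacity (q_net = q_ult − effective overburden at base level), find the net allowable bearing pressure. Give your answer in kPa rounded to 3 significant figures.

Effective surcharge at the founding depth q = γ·D_f = 19 × 2 = 38 kPa.
q_ult = c·N_c·s_c + q·N_q + 0.5·γ·B·N_γ·s_γ
     = 20 × 19.6 × 1.3 + 38 × 9.81 + 0.5 × 19 × 3.96 × 5.91 × 0.6
     = 509.6 + 372.78 + 133.4 = 1015.8 kPa.
Net ultimate: q_net = 1015.8 − 38 = 977.78 kPa.
q_all(net) = 977.78 / 2 = 488.89 kPa.

q_all(net) ≈ 489 kPa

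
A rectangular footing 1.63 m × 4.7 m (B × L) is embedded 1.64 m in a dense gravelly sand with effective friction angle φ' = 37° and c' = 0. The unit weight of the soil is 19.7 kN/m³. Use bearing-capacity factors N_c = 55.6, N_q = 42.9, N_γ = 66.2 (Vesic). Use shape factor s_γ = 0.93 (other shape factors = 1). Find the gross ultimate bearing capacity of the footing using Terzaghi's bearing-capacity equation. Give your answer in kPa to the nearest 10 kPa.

Effective surcharge at the founding depth q = γ·D_f = 19.7 × 1.64 = 32.308 kPa.
q_ult = q·N_q + 0.5·γ·B·N_γ·s_γ
     = 32.308 × 42.9 + 0.5 × 19.7 × 1.63 × 66.2 × 0.93
     = 1386 + 988.47 = 2374.5 kPa.

q_ult ≈ 2370 kPa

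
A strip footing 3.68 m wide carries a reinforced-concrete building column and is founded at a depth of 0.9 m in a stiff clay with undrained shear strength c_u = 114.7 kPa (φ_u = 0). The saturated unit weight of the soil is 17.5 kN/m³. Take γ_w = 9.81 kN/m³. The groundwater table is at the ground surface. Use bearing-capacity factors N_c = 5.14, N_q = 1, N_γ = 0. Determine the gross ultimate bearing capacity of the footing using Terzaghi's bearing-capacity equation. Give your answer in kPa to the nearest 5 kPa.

q_ult ≈ 595 kPa

γ' = 17.5 − 9.81 = 7.69 kN/m³ (submerged throughout). q = 7.69 × 0.9 = 6.921 kPa.
c·N_c = 114.7 × 5.14 = 589.56 kPa
q·N_q = 6.921 × 1 = 6.921 kPa
q_ult = 589.56 + 6.921 = 596.48 kPa.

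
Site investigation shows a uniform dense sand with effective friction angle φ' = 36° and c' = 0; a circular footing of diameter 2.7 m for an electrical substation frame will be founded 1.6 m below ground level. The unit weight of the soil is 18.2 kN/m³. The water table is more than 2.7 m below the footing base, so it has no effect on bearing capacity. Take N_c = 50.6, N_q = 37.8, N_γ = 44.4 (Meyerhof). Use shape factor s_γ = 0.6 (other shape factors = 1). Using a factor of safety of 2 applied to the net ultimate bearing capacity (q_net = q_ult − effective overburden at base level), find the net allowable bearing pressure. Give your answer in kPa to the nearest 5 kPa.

Overburden at base level: q = 18.2 × 1.6 = 29.12 kPa.
Surcharge term q·N_q = 29.12 × 37.8 = 1100.7 kPa; self-weight term 0.5·γ·B·N_γ·s_γ = 0.5 × 18.2 × 2.7 × 44.4 × 0.6 = 654.54 kPa.
q_ult = 1100.7 + 654.54 = 1755.3 kPa.
Net ultimate: q_net = 1755.3 − 29.12 = 1726.2 kPa.
q_all(net) = 1726.2 / 2 = 863.08 kPa.

q_all(net) ≈ 865 kPa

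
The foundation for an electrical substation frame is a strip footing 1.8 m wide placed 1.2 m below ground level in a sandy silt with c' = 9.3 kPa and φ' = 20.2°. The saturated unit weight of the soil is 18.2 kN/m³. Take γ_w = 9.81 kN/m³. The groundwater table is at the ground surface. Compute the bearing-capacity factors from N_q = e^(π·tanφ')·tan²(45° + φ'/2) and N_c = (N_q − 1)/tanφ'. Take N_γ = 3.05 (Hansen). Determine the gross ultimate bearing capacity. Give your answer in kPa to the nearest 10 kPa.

q_ult ≈ 230 kPa

tan20.2° = 0.3679, so N_q = e^(π×0.3679)·tan²(55.1°) = 3.177 × 2.055 = 6.53.
N_c = (6.53 − 1)/tan20.2° = 15.02.
With the water table at the surface the whole profile is submerged: γ' = 18.2 − 9.81 = 8.39 kN/m³, so q = γ'·D_f = 10.068 kPa; the same γ' applies in the ½γBN_γ term.
q_ult = c·N_c + q·N_q + 0.5·γ·B·N_γ
     = 9.3 × 15.024 + 10.068 × 6.5278 + 0.5 × 8.39 × 1.8 × 3.05
     = 139.72 + 65.722 + 23.031 = 228.48 kPa.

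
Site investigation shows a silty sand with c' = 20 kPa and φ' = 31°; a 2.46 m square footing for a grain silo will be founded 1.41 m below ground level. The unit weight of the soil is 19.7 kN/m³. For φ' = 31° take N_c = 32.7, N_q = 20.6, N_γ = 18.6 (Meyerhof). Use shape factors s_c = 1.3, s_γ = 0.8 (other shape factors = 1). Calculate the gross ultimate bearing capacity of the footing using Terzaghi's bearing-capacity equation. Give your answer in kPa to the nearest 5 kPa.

Overburden at base level: q = 19.7 × 1.41 = 27.777 kPa.
Cohesion term c·N_c·s_c = 20 × 32.7 × 1.3 = 850.2 kPa; surcharge term q·N_q = 27.777 × 20.6 = 572.21 kPa; self-weight term 0.5·γ·B·N_γ·s_γ = 0.5 × 19.7 × 2.46 × 18.6 × 0.8 = 360.56 kPa.
q_ult = 850.2 + 572.21 + 360.56 = 1783 kPa.

q_ult ≈ 1785 kPa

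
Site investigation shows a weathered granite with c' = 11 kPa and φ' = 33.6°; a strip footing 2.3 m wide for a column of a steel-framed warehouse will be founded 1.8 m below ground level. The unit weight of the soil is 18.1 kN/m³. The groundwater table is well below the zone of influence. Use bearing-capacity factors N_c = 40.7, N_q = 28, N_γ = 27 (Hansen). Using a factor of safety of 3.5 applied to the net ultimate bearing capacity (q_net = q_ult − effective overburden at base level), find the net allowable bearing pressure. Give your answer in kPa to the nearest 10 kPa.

q = γ·D_f = 18.1 × 1.8 = 32.58 kPa.
c·N_c = 11 × 40.7 = 447.7 kPa
q·N_q = 32.58 × 28 = 912.24 kPa
0.5·γ·B·N_γ = 0.5 × 18.1 × 2.3 × 27 = 562 kPa
q_ult = 447.7 + 912.24 + 562 = 1921.9 kPa.
Net ultimate: q_net = 1921.9 − 32.58 = 1889.4 kPa.
q_all(net) = 1889.4 / 3.5 = 539.82 kPa.

q_all(net) ≈ 540 kPa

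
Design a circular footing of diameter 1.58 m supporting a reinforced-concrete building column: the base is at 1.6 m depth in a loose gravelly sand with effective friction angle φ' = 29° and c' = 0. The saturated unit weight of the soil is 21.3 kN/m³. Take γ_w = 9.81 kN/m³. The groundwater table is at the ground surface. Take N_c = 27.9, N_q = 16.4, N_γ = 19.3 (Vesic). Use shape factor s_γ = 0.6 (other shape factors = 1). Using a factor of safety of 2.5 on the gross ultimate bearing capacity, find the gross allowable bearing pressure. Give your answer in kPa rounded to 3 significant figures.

With the water table at the surface the whole profile is submerged: γ' = 21.3 − 9.81 = 11.49 kN/m³, so q = γ'·D_f = 18.384 kPa; the same γ' applies in the ½γBN_γ term.
q_ult = q·N_q + 0.5·γ·B·N_γ·s_γ
     = 18.384 × 16.4 + 0.5 × 11.49 × 1.58 × 19.3 × 0.6
     = 301.5 + 105.11 = 406.61 kPa.
q_all = 406.61 / 2.5 = 162.64 kPa.

q_all ≈ 163 kPa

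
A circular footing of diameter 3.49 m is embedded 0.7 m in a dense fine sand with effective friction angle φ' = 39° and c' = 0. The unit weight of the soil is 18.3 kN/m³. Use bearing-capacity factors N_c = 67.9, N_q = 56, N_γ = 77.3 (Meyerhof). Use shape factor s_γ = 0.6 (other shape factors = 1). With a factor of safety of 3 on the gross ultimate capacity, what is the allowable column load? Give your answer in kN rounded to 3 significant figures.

P_all ≈ 7010 kN

q = γ·D_f = 18.3 × 0.7 = 12.81 kPa.
q·N_q = 12.81 × 56 = 717.36 kPa
0.5·γ·B·N_γ·s_γ = 0.5 × 18.3 × 3.49 × 77.3 × 0.6 = 1481.1 kPa
q_ult = 717.36 + 1481.1 = 2198.4 kPa.
Gross allowable pressure q_all = 2198.4 / 3 = 732.81 kPa.
Footing area = 9.5662 m², so allowable column load = 732.81 × 9.5662 = 7010.2 kN.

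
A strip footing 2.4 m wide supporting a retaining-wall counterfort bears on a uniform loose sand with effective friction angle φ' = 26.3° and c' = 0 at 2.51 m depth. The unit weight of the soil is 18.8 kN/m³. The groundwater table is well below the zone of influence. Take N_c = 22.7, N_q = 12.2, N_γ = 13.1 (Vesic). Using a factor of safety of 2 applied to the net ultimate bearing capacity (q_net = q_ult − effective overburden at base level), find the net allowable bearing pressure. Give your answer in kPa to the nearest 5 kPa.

Overburden at base level: q = 18.8 × 2.51 = 47.188 kPa.
Surcharge term q·N_q = 47.188 × 12.2 = 575.69 kPa; self-weight term 0.5·γ·B·N_γ = 0.5 × 18.8 × 2.4 × 13.1 = 295.54 kPa.
q_ult = 575.69 + 295.54 = 871.23 kPa.
Net ultimate: q_net = 871.23 − 47.188 = 824.04 kPa.
q_all(net) = 824.04 / 2 = 412.02 kPa.

q_all(net) ≈ 410 kPa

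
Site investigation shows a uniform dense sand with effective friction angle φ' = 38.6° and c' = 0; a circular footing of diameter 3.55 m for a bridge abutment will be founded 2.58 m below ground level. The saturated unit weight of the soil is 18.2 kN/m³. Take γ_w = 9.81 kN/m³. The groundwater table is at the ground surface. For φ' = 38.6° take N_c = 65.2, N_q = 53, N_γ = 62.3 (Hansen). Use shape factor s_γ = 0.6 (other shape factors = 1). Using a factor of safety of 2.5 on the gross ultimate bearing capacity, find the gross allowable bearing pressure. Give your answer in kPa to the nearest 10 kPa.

q_all ≈ 680 kPa

With the water table at the surface the whole profile is submerged: γ' = 18.2 − 9.81 = 8.39 kN/m³, so q = γ'·D_f = 21.646 kPa; the same γ' applies in the ½γBN_γ term.
q_ult = q·N_q + 0.5·γ·B·N_γ·s_γ
     = 21.646 × 53 + 0.5 × 8.39 × 3.55 × 62.3 × 0.6
     = 1147.2 + 556.67 = 1703.9 kPa.
q_all = 1703.9 / 2.5 = 681.57 kPa.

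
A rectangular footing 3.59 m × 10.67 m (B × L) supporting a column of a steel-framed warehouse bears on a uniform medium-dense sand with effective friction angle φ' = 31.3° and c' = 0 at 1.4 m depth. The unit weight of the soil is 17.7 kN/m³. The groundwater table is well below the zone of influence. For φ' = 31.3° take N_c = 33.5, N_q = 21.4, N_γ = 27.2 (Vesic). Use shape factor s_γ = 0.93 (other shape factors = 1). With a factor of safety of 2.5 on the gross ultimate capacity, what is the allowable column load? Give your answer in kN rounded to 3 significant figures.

Overburden at base level: q = 17.7 × 1.4 = 24.78 kPa.
Surcharge term q·N_q = 24.78 × 21.4 = 530.29 kPa; self-weight term 0.5·γ·B·N_γ·s_γ = 0.5 × 17.7 × 3.59 × 27.2 × 0.93 = 803.69 kPa.
q_ult = 530.29 + 803.69 = 1334 kPa.
Gross allowable pressure q_all = 1334 / 2.5 = 533.59 kPa.
Footing area = 38.3053 m², so allowable column load = 533.59 × 38.3053 = 20439 kN.

P_all ≈ 20400 kN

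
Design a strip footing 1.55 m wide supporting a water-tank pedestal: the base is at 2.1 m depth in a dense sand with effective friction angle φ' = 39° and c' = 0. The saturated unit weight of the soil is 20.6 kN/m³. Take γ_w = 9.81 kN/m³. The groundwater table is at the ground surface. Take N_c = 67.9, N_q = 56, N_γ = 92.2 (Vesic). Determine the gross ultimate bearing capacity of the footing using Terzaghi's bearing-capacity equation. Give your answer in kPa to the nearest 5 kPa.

q_ult ≈ 2040 kPa

With the water table at the surface the whole profile is submerged: γ' = 20.6 − 9.81 = 10.79 kN/m³, so q = γ'·D_f = 22.659 kPa; the same γ' applies in the ½γBN_γ term.
q_ult = q·N_q + 0.5·γ·B·N_γ
     = 22.659 × 56 + 0.5 × 10.79 × 1.55 × 92.2
     = 1268.9 + 771 = 2039.9 kPa.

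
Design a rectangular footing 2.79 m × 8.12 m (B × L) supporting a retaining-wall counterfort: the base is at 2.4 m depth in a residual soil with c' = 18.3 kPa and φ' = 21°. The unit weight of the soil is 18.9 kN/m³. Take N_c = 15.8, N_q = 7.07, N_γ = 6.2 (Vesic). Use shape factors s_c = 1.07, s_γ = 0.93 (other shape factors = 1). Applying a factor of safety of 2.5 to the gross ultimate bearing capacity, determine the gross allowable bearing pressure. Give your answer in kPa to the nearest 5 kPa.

q_all ≈ 315 kPa

q = γ·D_f = 18.9 × 2.4 = 45.36 kPa.
c·N_c·s_c = 18.3 × 15.8 × 1.07 = 309.38 kPa
q·N_q = 45.36 × 7.07 = 320.7 kPa
0.5·γ·B·N_γ·s_γ = 0.5 × 18.9 × 2.79 × 6.2 × 0.93 = 152.02 kPa
q_ult = 309.38 + 320.7 + 152.02 = 782.1 kPa.
q_all = q_ult / FS = 782.1 / 2.5 = 312.84 kPa.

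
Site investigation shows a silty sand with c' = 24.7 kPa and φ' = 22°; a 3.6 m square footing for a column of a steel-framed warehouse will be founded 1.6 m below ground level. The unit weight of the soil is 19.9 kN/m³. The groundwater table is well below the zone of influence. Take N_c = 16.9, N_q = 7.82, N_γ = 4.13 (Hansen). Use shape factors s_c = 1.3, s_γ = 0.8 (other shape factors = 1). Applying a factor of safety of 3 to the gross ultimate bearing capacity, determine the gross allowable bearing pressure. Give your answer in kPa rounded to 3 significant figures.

q_all ≈ 303 kPa

Effective surcharge at the founding depth q = γ·D_f = 19.9 × 1.6 = 31.84 kPa.
q_ult = c·N_c·s_c + q·N_q + 0.5·γ·B·N_γ·s_γ
     = 24.7 × 16.9 × 1.3 + 31.84 × 7.82 + 0.5 × 19.9 × 3.6 × 4.13 × 0.8
     = 542.66 + 248.99 + 118.35 = 910 kPa.
q_all = q_ult / FS = 910 / 3 = 303.33 kPa.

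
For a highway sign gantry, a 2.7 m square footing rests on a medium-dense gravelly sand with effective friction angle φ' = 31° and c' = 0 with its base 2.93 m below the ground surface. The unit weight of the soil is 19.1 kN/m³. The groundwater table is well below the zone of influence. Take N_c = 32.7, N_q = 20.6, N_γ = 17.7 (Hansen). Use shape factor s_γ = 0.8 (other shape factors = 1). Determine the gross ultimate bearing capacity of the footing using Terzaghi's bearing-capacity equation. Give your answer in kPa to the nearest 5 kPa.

q = γ·D_f = 19.1 × 2.93 = 55.963 kPa.
q·N_q = 55.963 × 20.6 = 1152.8 kPa
0.5·γ·B·N_γ·s_γ = 0.5 × 19.1 × 2.7 × 17.7 × 0.8 = 365.12 kPa
q_ult = 1152.8 + 365.12 = 1518 kPa.

q_ult ≈ 1520 kPa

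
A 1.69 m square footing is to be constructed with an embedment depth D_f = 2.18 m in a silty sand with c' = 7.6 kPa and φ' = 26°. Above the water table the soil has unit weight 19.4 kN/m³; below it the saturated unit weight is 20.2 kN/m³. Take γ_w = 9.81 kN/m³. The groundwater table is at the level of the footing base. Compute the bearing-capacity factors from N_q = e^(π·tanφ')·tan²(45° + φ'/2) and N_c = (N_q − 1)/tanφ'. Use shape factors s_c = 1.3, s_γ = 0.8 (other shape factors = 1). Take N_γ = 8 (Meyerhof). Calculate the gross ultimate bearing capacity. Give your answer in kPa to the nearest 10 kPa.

q_ult ≈ 780 kPa

tan26° = 0.4877, so N_q = e^(π×0.4877)·tan²(58°) = 4.629 × 2.561 = 11.85.
N_c = (11.85 − 1)/tan26° = 22.25.
q = γ·D_f = 19.4 × 2.18 = 42.292 kPa.
For the ½γBN_γ term take γ' = 20.2 − 9.81 = 10.39 kN/m³ (soil below base is submerged).
c·N_c·s_c = 7.6 × 22.254 × 1.3 = 219.87 kPa
q·N_q = 42.292 × 11.854 = 501.34 kPa
0.5·γ·B·N_γ·s_γ = 0.5 × 10.39 × 1.69 × 8 × 0.8 = 56.189 kPa
q_ult = 219.87 + 501.34 + 56.189 = 777.4 kPa.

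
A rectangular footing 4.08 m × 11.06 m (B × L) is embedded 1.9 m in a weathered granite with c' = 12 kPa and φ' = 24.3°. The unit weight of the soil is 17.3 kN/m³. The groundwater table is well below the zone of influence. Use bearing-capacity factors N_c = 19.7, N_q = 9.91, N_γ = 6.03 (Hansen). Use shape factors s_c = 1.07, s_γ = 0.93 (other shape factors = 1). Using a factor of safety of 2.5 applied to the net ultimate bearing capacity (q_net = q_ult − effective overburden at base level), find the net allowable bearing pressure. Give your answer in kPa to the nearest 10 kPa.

q = γ·D_f = 17.3 × 1.9 = 32.87 kPa.
c·N_c·s_c = 12 × 19.7 × 1.07 = 252.95 kPa
q·N_q = 32.87 × 9.91 = 325.74 kPa
0.5·γ·B·N_γ·s_γ = 0.5 × 17.3 × 4.08 × 6.03 × 0.93 = 197.91 kPa
q_ult = 252.95 + 325.74 + 197.91 = 776.6 kPa.
Net ultimate: q_net = 776.6 − 32.87 = 743.73 kPa.
q_all(net) = 743.73 / 2.5 = 297.49 kPa.

q_all(net) ≈ 300 kPa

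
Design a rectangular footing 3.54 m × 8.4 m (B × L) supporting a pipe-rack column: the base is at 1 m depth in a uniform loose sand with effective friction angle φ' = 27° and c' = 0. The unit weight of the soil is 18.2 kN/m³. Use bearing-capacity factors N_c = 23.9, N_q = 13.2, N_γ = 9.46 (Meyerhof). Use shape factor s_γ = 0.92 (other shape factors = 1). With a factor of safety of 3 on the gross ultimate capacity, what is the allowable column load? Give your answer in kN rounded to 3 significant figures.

q = γ·D_f = 18.2 × 1 = 18.2 kPa.
q·N_q = 18.2 × 13.2 = 240.24 kPa
0.5·γ·B·N_γ·s_γ = 0.5 × 18.2 × 3.54 × 9.46 × 0.92 = 280.36 kPa
q_ult = 240.24 + 280.36 = 520.6 kPa.
Gross allowable pressure q_all = 520.6 / 3 = 173.53 kPa.
Footing area = 29.736 m², so allowable column load = 173.53 × 29.736 = 5160.2 kN.

P_all ≈ 5160 kN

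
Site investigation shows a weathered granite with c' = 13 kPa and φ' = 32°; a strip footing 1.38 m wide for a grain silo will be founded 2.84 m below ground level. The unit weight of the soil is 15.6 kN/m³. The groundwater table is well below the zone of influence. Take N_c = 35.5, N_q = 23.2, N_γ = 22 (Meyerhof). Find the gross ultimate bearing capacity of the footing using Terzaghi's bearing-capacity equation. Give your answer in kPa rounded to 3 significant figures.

q_ult ≈ 1730 kPa

Overburden at base level: q = 15.6 × 2.84 = 44.304 kPa.
Cohesion term c·N_c = 13 × 35.5 = 461.5 kPa; surcharge term q·N_q = 44.304 × 23.2 = 1027.9 kPa; self-weight term 0.5·γ·B·N_γ = 0.5 × 15.6 × 1.38 × 22 = 236.81 kPa.
q_ult = 461.5 + 1027.9 + 236.81 = 1726.2 kPa.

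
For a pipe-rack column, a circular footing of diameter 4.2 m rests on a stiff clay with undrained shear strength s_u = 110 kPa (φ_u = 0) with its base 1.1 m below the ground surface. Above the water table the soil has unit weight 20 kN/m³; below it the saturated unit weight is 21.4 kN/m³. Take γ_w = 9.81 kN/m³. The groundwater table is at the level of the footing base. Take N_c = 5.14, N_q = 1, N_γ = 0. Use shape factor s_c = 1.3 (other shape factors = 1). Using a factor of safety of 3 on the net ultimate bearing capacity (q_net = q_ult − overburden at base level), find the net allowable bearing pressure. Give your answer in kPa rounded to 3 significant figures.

q_all(net) ≈ 245 kPa

Overburden at base level: q = 20 × 1.1 = 22 kPa.
Cohesion term c·N_c·s_c = 110 × 5.14 × 1.3 = 735.02 kPa; surcharge term q·N_q = 22 × 1 = 22 kPa.
q_ult = 735.02 + 22 = 757.02 kPa.
q_net = 757.02 − 22 = 735.02 kPa.
q_all(net) = 735.02 / 3 = 245.01 kPa.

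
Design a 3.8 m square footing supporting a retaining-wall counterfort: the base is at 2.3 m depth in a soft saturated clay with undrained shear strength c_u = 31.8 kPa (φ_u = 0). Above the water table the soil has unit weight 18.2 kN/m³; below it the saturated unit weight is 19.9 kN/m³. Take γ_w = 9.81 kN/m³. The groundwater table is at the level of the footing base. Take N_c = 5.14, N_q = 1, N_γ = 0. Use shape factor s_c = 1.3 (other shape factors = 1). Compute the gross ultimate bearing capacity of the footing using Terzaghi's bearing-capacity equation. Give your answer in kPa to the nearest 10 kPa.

q_ult ≈ 250 kPa

Overburden at base level: q = 18.2 × 2.3 = 41.86 kPa.
Cohesion term c·N_c·s_c = 31.8 × 5.14 × 1.3 = 212.49 kPa; surcharge term q·N_q = 41.86 × 1 = 41.86 kPa.
q_ult = 212.49 + 41.86 = 254.35 kPa.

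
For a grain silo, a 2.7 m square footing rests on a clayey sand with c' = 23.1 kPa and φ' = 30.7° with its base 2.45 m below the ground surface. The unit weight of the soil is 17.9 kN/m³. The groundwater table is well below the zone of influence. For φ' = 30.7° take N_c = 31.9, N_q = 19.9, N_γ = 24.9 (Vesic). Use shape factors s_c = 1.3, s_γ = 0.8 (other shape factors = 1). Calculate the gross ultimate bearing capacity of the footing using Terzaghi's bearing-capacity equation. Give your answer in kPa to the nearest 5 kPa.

q_ult ≈ 2310 kPa

q = γ·D_f = 17.9 × 2.45 = 43.855 kPa.
c·N_c·s_c = 23.1 × 31.9 × 1.3 = 957.96 kPa
q·N_q = 43.855 × 19.9 = 872.71 kPa
0.5·γ·B·N_γ·s_γ = 0.5 × 17.9 × 2.7 × 24.9 × 0.8 = 481.37 kPa
q_ult = 957.96 + 872.71 + 481.37 = 2312 kPa.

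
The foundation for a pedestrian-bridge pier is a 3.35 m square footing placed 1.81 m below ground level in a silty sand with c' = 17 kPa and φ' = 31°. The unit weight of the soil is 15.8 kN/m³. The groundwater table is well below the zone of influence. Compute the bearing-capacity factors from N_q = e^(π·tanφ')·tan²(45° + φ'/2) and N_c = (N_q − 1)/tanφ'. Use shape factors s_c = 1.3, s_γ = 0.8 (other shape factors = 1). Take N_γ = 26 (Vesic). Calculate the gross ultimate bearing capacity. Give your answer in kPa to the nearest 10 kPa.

q_ult ≈ 1860 kPa

tan31° = 0.6009, so N_q = e^(π×0.6009)·tan²(60.5°) = 6.604 × 3.124 = 20.63.
N_c = (20.63 − 1)/tan31° = 32.67.
q = γ·D_f = 15.8 × 1.81 = 28.598 kPa.
c·N_c·s_c = 17 × 32.671 × 1.3 = 722.03 kPa
q·N_q = 28.598 × 20.631 = 590 kPa
0.5·γ·B·N_γ·s_γ = 0.5 × 15.8 × 3.35 × 26 × 0.8 = 550.47 kPa
q_ult = 722.03 + 590 + 550.47 = 1862.5 kPa.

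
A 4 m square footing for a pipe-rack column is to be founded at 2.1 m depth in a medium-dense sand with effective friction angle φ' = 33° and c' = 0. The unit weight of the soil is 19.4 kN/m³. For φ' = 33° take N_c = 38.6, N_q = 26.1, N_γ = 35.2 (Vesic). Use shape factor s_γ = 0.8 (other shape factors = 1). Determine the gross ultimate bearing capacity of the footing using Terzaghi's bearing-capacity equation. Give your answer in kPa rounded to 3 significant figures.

q = γ·D_f = 19.4 × 2.1 = 40.74 kPa.
q·N_q = 40.74 × 26.1 = 1063.3 kPa
0.5·γ·B·N_γ·s_γ = 0.5 × 19.4 × 4 × 35.2 × 0.8 = 1092.6 kPa
q_ult = 1063.3 + 1092.6 = 2155.9 kPa.

q_ult ≈ 2160 kPa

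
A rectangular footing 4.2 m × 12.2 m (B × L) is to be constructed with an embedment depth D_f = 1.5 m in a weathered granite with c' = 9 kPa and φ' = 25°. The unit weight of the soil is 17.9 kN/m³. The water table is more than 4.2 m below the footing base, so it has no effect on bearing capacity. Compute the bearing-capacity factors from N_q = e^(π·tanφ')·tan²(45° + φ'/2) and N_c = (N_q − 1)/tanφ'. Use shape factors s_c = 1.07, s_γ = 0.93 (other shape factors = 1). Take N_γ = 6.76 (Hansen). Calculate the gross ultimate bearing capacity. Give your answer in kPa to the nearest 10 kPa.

q_ult ≈ 720 kPa

tan25° = 0.4663, so N_q = e^(π×0.4663)·tan²(57.5°) = 4.327 × 2.464 = 10.66.
N_c = (10.66 − 1)/tan25° = 20.72.
Effective surcharge at the founding depth q = γ·D_f = 17.9 × 1.5 = 26.85 kPa.
q_ult = c·N_c·s_c + q·N_q + 0.5·γ·B·N_γ·s_γ
     = 9 × 20.721 × 1.07 + 26.85 × 10.662 + 0.5 × 17.9 × 4.2 × 6.76 × 0.93
     = 199.54 + 286.28 + 236.32 = 722.14 kPa.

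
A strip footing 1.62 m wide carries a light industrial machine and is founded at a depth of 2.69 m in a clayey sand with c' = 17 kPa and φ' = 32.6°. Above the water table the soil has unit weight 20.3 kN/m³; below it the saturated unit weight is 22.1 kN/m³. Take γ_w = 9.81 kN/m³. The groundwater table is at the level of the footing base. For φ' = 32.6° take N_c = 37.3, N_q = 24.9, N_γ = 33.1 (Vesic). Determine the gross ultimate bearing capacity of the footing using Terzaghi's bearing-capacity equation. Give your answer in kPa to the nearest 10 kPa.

q_ult ≈ 2320 kPa

Effective surcharge at the founding depth q = γ·D_f = 20.3 × 2.69 = 54.607 kPa.
The water table coincides with the base, so in the self-weight term γ → γ' = 12.29 kN/m³.
q_ult = c·N_c + q·N_q + 0.5·γ·B·N_γ
     = 17 × 37.3 + 54.607 × 24.9 + 0.5 × 12.29 × 1.62 × 33.1
     = 634.1 + 1359.7 + 329.51 = 2323.3 kPa.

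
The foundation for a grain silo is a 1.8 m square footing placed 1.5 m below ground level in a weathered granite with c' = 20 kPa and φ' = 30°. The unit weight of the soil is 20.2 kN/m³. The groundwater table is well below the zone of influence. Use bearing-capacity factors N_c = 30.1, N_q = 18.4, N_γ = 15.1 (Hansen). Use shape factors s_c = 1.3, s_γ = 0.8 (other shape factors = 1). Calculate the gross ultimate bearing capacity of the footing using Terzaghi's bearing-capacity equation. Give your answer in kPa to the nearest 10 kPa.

q_ult ≈ 1560 kPa

Effective surcharge at the founding depth q = γ·D_f = 20.2 × 1.5 = 30.3 kPa.
q_ult = c·N_c·s_c + q·N_q + 0.5·γ·B·N_γ·s_γ
     = 20 × 30.1 × 1.3 + 30.3 × 18.4 + 0.5 × 20.2 × 1.8 × 15.1 × 0.8
     = 782.6 + 557.52 + 219.61 = 1559.7 kPa.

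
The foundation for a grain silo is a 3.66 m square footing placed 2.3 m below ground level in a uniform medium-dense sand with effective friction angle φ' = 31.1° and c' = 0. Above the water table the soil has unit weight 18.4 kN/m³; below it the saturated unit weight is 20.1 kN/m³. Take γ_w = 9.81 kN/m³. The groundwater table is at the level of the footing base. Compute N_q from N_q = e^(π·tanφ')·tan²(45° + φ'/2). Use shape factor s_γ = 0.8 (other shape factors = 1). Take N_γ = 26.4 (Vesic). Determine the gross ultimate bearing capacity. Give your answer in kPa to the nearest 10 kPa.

q_ult ≈ 1280 kPa

tan31.1° = 0.6032, so N_q = e^(π×0.6032)·tan²(60.55°) = 6.653 × 3.137 = 20.87.
q = γ·D_f = 18.4 × 2.3 = 42.32 kPa.
For the ½γBN_γ term take γ' = 20.1 − 9.81 = 10.29 kN/m³ (soil below base is submerged).
q·N_q = 42.32 × 20.87 = 883.23 kPa
0.5·γ·B·N_γ·s_γ = 0.5 × 10.29 × 3.66 × 26.4 × 0.8 = 397.7 kPa
q_ult = 883.23 + 397.7 = 1280.9 kPa.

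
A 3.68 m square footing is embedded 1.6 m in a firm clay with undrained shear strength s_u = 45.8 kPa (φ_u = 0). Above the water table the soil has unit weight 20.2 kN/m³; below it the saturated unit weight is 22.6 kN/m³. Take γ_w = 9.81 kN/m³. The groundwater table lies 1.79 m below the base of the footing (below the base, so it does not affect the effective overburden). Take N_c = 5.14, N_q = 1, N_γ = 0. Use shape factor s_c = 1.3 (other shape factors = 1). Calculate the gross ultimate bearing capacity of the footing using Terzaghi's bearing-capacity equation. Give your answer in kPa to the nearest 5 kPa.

q_ult ≈ 340 kPa

Effective surcharge at the founding depth q = γ·D_f = 20.2 × 1.6 = 32.32 kPa.
q_ult = c·N_c·s_c + q·N_q
     = 45.8 × 5.14 × 1.3 + 32.32 × 1
     = 306.04 + 32.32 = 338.36 kPa.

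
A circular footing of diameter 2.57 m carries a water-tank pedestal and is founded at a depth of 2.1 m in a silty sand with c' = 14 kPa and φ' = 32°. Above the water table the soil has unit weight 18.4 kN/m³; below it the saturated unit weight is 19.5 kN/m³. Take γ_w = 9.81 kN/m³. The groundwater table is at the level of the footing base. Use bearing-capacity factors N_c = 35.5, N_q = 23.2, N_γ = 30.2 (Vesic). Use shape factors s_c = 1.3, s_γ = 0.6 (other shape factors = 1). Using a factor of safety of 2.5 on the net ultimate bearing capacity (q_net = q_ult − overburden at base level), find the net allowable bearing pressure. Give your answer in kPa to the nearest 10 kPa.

q = γ·D_f = 18.4 × 2.1 = 38.64 kPa.
For the ½γBN_γ term take γ' = 19.5 − 9.81 = 9.69 kN/m³ (soil below base is submerged).
c·N_c·s_c = 14 × 35.5 × 1.3 = 646.1 kPa
q·N_q = 38.64 × 23.2 = 896.45 kPa
0.5·γ·B·N_γ·s_γ = 0.5 × 9.69 × 2.57 × 30.2 × 0.6 = 225.62 kPa
q_ult = 646.1 + 896.45 + 225.62 = 1768.2 kPa.
q_net = 1768.2 − 38.64 = 1729.5 kPa.
q_all(net) = 1729.5 / 2.5 = 691.81 kPa.

q_all(net) ≈ 690 kPa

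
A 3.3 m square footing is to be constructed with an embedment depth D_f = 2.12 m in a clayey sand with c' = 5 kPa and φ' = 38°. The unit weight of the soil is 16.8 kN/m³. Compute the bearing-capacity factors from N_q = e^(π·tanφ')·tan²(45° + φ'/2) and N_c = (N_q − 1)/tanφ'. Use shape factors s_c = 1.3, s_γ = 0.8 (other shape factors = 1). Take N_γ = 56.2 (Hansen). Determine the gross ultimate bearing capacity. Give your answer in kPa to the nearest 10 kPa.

q_ult ≈ 3390 kPa

tan38° = 0.7813, so N_q = e^(π×0.7813)·tan²(64°) = 11.64 × 4.204 = 48.93.
N_c = (48.93 − 1)/tan38° = 61.35.
Overburden at base level: q = 16.8 × 2.12 = 35.616 kPa.
Cohesion term c·N_c·s_c = 5 × 61.352 × 1.3 = 398.79 kPa; surcharge term q·N_q = 35.616 × 48.933 = 1742.8 kPa; self-weight term 0.5·γ·B·N_γ·s_γ = 0.5 × 16.8 × 3.3 × 56.2 × 0.8 = 1246.3 kPa.
q_ult = 398.79 + 1742.8 + 1246.3 = 3387.9 kPa.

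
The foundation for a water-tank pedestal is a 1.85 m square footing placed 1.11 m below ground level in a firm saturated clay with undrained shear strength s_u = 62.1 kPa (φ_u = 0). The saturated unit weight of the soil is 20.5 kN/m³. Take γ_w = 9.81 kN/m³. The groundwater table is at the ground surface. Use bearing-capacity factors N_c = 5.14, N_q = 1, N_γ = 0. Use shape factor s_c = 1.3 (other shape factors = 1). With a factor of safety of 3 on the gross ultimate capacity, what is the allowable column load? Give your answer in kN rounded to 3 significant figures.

Water table at ground surface, so effective unit weight γ' = 20.5 − 9.81 = 10.69 kN/m³ is used throughout; overburden q = 10.69 × 1.11 = 11.866 kPa.
Cohesion term c·N_c·s_c = 62.1 × 5.14 × 1.3 = 414.95 kPa; surcharge term q·N_q = 11.866 × 1 = 11.866 kPa.
q_ult = 414.95 + 11.866 = 426.82 kPa.
Gross allowable pressure q_all = 426.82 / 3 = 142.27 kPa.
Footing area = 3.4225 m², so allowable column load = 142.27 × 3.4225 = 486.93 kN.

P_all ≈ 487 kN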